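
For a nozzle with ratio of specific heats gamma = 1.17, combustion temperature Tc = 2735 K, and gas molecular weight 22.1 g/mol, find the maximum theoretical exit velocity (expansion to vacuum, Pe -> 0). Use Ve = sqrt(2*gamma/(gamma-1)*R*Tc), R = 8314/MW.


R = 8314 / 22.1 = 376.2 J/(kg.K)
Ve = sqrt(2 * 1.17 / (1.17 - 1) * 376.2 * 2735) = 3763 m/s

3763 m/s


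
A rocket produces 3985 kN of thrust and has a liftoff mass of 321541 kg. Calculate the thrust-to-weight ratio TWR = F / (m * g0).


TWR = 3985000 / (321541 * 9.81) = 1.26

1.26


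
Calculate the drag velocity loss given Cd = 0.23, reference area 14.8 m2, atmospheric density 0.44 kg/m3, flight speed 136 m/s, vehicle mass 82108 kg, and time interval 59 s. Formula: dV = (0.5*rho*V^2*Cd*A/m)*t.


D = 0.5 * 0.44 * 136^2 * 0.23 * 14.8 = 13851.28 N
a = 13851.28 / 82108 = 0.1687 m/s2
dV = 0.1687 * 59 = 10.0 m/s

10.0 m/s


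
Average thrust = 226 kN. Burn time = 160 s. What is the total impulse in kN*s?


It = 226 * 160 = 36160 kN*s

36160 kN*s


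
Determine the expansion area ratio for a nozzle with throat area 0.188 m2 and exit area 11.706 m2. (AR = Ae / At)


AR = 11.706 / 0.188 = 62.3

62.3


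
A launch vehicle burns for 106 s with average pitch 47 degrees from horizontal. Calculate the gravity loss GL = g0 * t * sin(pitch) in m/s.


GL = 9.81 * 106 * sin(47 deg) = 761 m/s

761 m/s


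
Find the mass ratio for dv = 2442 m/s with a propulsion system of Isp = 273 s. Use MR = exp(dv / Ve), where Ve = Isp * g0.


Ve = 273 * 9.81 = 2678.13 m/s
MR = exp(2442 / 2678.13) = 2.489

2.489


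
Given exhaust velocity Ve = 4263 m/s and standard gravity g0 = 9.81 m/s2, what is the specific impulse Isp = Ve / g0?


Isp = Ve / g0 = 4263 / 9.81 = 434.6 s

434.6 s


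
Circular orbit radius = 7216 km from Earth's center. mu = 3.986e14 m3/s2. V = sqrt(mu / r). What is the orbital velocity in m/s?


V = sqrt(3.986e14 / 7216000) = 7432 m/s

7432 m/s


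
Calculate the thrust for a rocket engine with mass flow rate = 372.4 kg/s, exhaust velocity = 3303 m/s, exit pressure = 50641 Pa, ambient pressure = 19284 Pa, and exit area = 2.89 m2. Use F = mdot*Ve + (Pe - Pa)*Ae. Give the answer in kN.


F = 372.4 * 3303 + (50641 - 19284) * 2.89 = 1.3207e+06 N = 1320.7 kN

1320.7 kN


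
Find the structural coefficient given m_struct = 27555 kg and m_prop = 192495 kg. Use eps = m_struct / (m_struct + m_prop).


eps = 27555 / (27555 + 192495) = 0.1252

0.1252


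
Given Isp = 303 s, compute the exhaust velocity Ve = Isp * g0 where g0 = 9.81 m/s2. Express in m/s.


Ve = Isp * g0 = 303 * 9.81 = 2972.4 m/s

2972.4 m/s


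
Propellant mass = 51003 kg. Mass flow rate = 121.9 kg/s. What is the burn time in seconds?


tb = 51003 / 121.9 = 418.4 s

418.4 s


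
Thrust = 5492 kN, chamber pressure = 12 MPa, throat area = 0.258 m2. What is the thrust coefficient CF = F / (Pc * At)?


CF = 5492000 / (12e6 * 0.258) = 1.77

1.77


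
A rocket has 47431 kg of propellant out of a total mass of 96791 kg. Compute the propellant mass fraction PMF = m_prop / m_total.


PMF = 47431 / 96791 = 0.49

0.49


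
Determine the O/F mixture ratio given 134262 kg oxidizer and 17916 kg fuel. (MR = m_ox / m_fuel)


MR = 134262 / 17916 = 7.49

7.49


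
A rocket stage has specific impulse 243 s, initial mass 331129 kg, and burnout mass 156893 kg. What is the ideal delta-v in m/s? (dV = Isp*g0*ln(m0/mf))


Ve = 243 * 9.81 = 2383.83 m/s
dV = 2383.83 * ln(331129/156893) = 1781 m/s

1781 m/s


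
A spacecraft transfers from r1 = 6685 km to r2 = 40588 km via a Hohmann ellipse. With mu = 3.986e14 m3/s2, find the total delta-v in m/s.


V1 = sqrt(mu/r1) = 7721.79 m/s
dV1 = V1*(sqrt(2*r2/(r1+r2)) - 1) = 2396.92 m/s
V2 = sqrt(mu/r2) = 3133.79 m/s
dV2 = V2*(1 - sqrt(2*r1/(r1+r2))) = 1467.2 m/s
Total dV = 3864 m/s

3864 m/s


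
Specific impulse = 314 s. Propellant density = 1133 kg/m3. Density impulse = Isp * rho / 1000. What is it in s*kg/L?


rho*Isp = 314 * 1133 / 1000 = 356 s*kg/L

356 s*kg/L


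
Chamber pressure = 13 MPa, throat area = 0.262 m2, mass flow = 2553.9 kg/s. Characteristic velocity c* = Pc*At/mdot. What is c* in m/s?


c* = 13e6 * 0.262 / 2553.9 = 1334 m/s

1334 m/s


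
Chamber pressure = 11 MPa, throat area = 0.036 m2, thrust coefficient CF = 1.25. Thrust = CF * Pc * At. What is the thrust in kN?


F = 1.25 * 11e6 * 0.036 = 495000.0 N = 495.0 kN

495.0 kN


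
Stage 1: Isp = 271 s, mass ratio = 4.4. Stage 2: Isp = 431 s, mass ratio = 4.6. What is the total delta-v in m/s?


dV1 = 271 * 9.81 * ln(4.4) = 3938.9 m/s
dV2 = 431 * 9.81 * ln(4.6) = 6452.3 m/s
Total dV = 3938.9 + 6452.3 = 10391.2 m/s ~ 10391 m/s

10391 m/s


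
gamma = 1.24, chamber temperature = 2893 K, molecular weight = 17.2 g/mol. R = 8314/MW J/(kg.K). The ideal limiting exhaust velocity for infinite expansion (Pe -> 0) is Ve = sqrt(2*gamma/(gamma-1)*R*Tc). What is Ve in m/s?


R = 8314 / 17.2 = 483.37 J/(kg.K)
Ve = sqrt(2 * 1.24 / (1.24 - 1) * 483.37 * 2893) = 3801 m/s

3801 m/s


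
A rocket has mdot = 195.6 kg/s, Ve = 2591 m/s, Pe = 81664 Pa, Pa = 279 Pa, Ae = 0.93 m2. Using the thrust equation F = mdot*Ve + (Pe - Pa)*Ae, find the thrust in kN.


F = 195.6 * 2591 + (81664 - 279) * 0.93 = 582488.0 N = 582.5 kN

582.5 kN


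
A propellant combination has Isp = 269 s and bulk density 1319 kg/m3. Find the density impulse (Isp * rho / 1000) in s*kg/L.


rho*Isp = 269 * 1319 / 1000 = 355 s*kg/L

355 s*kg/L


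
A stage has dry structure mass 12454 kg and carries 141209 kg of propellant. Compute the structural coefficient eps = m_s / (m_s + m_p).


eps = 12454 / (12454 + 141209) = 0.081

0.081


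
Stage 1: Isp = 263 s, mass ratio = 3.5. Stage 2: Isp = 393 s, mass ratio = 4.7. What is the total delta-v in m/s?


dV1 = 263 * 9.81 * ln(3.5) = 3232.2 m/s
dV2 = 393 * 9.81 * ln(4.7) = 5966.4 m/s
Total dV = 3232.2 + 5966.4 = 9198.6 m/s ~ 9199 m/s

9199 m/s


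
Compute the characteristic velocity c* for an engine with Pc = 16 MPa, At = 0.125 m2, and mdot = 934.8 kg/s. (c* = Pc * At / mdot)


c* = 16e6 * 0.125 / 934.8 = 2139 m/s

2139 m/s


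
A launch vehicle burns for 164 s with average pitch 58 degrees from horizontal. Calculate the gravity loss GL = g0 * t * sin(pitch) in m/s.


GL = 9.81 * 164 * sin(58 deg) = 1364 m/s

1364 m/s


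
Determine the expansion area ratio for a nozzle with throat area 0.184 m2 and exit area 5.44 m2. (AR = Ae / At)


AR = 5.44 / 0.184 = 29.6

29.6


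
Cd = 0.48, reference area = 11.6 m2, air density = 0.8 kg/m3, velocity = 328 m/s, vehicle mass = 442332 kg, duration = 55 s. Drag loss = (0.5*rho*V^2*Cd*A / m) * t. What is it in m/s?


D = 0.5 * 0.8 * 328^2 * 0.48 * 11.6 = 239611.08 N
a = 239611.08 / 442332 = 0.5417 m/s2
dV = 0.5417 * 55 = 29.8 m/s

29.8 m/s


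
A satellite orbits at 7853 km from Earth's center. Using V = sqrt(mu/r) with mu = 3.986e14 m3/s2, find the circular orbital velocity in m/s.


V = sqrt(3.986e14 / 7853000) = 7124 m/s

7124 m/s


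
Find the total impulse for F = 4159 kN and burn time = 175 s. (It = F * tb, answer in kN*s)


It = 4159 * 175 = 727825 kN*s

727825 kN*s


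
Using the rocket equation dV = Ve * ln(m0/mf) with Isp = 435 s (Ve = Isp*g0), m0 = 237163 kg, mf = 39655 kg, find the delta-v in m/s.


Ve = 435 * 9.81 = 4267.35 m/s
dV = 4267.35 * ln(237163/39655) = 7632 m/s

7632 m/s


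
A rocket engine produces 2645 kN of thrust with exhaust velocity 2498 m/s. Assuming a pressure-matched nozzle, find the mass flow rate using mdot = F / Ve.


mdot = F / Ve = 2645000 / 2498 = 1058.8 kg/s

1058.8 kg/s


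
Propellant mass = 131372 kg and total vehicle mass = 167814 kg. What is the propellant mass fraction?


PMF = 131372 / 167814 = 0.783

0.783


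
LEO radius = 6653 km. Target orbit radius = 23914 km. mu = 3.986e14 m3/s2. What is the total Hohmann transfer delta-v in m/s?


V1 = sqrt(mu/r1) = 7740.34 m/s
dV1 = V1*(sqrt(2*r2/(r1+r2)) - 1) = 1941.87 m/s
V2 = sqrt(mu/r2) = 4082.65 m/s
dV2 = V2*(1 - sqrt(2*r1/(r1+r2))) = 1389.01 m/s
Total dV = 3331 m/s

3331 m/s


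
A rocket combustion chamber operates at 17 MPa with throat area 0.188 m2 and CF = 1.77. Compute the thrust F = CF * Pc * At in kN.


F = 1.77 * 17e6 * 0.188 = 5.6569e+06 N = 5656.9 kN

5656.9 kN


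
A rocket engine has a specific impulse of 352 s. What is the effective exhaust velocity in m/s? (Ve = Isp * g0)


Ve = Isp * g0 = 352 * 9.81 = 3453.1 m/s

3453.1 m/s


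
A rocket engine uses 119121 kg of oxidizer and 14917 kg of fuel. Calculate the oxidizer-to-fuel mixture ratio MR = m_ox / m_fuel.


MR = 119121 / 14917 = 7.99

7.99


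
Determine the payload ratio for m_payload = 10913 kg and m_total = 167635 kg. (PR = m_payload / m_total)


PR = 10913 / 167635 = 0.0651

0.0651


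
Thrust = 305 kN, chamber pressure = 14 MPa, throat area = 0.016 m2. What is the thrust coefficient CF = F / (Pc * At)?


CF = 305000 / (14e6 * 0.016) = 1.36

1.36


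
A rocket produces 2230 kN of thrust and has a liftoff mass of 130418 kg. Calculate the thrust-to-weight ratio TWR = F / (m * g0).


TWR = 2230000 / (130418 * 9.81) = 1.74

1.74


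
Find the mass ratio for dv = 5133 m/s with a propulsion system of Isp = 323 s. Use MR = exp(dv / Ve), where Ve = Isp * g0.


Ve = 323 * 9.81 = 3168.63 m/s
MR = exp(5133 / 3168.63) = 5.053

5.053


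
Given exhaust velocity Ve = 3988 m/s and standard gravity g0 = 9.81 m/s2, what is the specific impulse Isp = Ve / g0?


Isp = Ve / g0 = 3988 / 9.81 = 406.5 s

406.5 s


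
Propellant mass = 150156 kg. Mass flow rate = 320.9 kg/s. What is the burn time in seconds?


tb = 150156 / 320.9 = 467.9 s

467.9 s


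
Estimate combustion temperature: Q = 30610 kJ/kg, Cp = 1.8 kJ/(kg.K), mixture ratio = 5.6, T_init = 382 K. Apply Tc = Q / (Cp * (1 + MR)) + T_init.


Tc = 30610 / (1.8 * (1 + 5.6)) + 382 = 2959 K

2959 K


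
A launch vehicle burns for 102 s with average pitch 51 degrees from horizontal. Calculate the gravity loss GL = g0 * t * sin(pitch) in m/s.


GL = 9.81 * 102 * sin(51 deg) = 778 m/s

778 m/s


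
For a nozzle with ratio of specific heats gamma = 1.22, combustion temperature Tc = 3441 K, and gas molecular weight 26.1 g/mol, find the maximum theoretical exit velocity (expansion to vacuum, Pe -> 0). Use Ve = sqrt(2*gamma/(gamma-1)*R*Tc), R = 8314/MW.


R = 8314 / 26.1 = 318.54 J/(kg.K)
Ve = sqrt(2 * 1.22 / (1.22 - 1) * 318.54 * 3441) = 3487 m/s

3487 m/s


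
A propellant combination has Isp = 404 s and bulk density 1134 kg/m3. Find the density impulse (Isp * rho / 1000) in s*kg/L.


rho*Isp = 404 * 1134 / 1000 = 458 s*kg/L

458 s*kg/L


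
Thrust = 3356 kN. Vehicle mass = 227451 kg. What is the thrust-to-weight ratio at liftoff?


TWR = 3356000 / (227451 * 9.81) = 1.5

1.5


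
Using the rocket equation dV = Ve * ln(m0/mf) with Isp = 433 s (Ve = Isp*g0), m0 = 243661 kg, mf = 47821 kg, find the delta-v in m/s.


Ve = 433 * 9.81 = 4247.73 m/s
dV = 4247.73 * ln(243661/47821) = 6917 m/s

6917 m/s


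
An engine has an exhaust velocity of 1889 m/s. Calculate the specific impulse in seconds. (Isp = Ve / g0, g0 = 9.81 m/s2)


Isp = Ve / g0 = 1889 / 9.81 = 192.6 s

192.6 s


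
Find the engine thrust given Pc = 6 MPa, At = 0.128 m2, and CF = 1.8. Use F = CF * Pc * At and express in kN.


F = 1.8 * 6e6 * 0.128 = 1.3824e+06 N = 1382.4 kN

1382.4 kN


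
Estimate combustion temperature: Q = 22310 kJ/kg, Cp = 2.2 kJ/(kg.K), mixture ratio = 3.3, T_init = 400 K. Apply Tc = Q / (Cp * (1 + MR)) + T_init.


Tc = 22310 / (2.2 * (1 + 3.3)) + 400 = 2758 K

2758 K


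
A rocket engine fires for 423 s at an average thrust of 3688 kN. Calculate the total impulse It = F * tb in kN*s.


It = 3688 * 423 = 1560024 kN*s

1560024 kN*s


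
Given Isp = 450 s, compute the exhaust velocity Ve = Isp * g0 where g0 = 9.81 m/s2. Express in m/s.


Ve = Isp * g0 = 450 * 9.81 = 4414.5 m/s

4414.5 m/s


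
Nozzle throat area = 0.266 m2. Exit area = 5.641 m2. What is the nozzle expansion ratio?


AR = 5.641 / 0.266 = 21.2

21.2


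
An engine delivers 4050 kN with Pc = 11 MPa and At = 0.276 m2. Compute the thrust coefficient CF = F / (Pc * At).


CF = 4050000 / (11e6 * 0.276) = 1.33

1.33


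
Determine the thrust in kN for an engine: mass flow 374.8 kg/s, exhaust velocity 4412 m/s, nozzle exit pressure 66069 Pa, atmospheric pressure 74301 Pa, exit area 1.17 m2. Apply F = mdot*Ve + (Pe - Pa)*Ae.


F = 374.8 * 4412 + (66069 - 74301) * 1.17 = 1.6440e+06 N = 1644.0 kN

1644.0 kN


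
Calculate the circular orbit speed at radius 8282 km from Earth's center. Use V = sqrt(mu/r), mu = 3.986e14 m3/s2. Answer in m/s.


V = sqrt(3.986e14 / 8282000) = 6937 m/s

6937 m/s


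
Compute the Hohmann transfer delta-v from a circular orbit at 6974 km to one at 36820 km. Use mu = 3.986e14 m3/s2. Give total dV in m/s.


V1 = sqrt(mu/r1) = 7560.1 m/s
dV1 = V1*(sqrt(2*r2/(r1+r2)) - 1) = 2243.31 m/s
V2 = sqrt(mu/r2) = 3290.23 m/s
dV2 = V2*(1 - sqrt(2*r1/(r1+r2))) = 1433.39 m/s
Total dV = 3677 m/s

3677 m/s


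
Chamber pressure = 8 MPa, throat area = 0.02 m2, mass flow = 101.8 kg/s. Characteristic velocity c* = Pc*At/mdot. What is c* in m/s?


c* = 8e6 * 0.02 / 101.8 = 1572 m/s

1572 m/s


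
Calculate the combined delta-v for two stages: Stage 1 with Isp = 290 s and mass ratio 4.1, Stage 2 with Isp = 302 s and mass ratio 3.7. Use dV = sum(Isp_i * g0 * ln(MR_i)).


dV1 = 290 * 9.81 * ln(4.1) = 4014.1 m/s
dV2 = 302 * 9.81 * ln(3.7) = 3876.1 m/s
Total dV = 4014.1 + 3876.1 = 7890.2 m/s ~ 7890 m/s

7890 m/s


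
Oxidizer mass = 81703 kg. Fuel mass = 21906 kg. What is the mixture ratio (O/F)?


MR = 81703 / 21906 = 3.73

3.73


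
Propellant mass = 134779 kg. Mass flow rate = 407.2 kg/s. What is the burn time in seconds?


tb = 134779 / 407.2 = 331.0 s

331.0 s


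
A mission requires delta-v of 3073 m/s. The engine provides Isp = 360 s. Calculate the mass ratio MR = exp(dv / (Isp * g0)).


Ve = 360 * 9.81 = 3531.6 m/s
MR = exp(3073 / 3531.6) = 2.387

2.387


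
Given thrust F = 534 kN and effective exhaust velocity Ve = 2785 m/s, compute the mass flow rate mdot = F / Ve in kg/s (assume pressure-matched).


mdot = F / Ve = 534000 / 2785 = 191.7 kg/s

191.7 kg/s


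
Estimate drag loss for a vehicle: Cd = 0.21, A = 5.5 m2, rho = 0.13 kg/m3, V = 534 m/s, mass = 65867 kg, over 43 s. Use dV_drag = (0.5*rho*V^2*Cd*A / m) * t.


D = 0.5 * 0.13 * 534^2 * 0.21 * 5.5 = 21408.09 N
a = 21408.09 / 65867 = 0.325 m/s2
dV = 0.325 * 43 = 14.0 m/s

14.0 m/s


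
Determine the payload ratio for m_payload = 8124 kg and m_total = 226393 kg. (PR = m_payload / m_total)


PR = 8124 / 226393 = 0.0359

0.0359


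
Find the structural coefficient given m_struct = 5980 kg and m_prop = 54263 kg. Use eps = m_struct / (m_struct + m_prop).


eps = 5980 / (5980 + 54263) = 0.0993

0.0993


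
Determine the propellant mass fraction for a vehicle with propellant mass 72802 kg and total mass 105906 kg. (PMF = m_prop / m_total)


PMF = 72802 / 105906 = 0.687

0.687


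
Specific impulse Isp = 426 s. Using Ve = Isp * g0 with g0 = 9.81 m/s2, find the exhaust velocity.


Ve = Isp * g0 = 426 * 9.81 = 4179.1 m/s

4179.1 m/s


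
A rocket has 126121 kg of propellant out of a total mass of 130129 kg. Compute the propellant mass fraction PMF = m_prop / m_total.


PMF = 126121 / 130129 = 0.969

0.969


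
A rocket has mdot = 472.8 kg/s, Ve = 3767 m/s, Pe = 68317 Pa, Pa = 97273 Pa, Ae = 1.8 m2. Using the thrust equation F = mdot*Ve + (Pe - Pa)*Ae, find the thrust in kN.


F = 472.8 * 3767 + (68317 - 97273) * 1.8 = 1.7289e+06 N = 1728.9 kN

1728.9 kN


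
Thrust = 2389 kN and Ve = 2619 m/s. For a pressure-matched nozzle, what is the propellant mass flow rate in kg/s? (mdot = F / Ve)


mdot = F / Ve = 2389000 / 2619 = 912.2 kg/s

912.2 kg/s


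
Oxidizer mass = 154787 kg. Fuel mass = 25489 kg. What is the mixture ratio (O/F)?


MR = 154787 / 25489 = 6.07

6.07


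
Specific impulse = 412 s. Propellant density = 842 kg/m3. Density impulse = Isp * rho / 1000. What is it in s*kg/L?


rho*Isp = 412 * 842 / 1000 = 347 s*kg/L

347 s*kg/L


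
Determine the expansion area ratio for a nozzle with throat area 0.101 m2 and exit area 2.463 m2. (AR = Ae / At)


AR = 2.463 / 0.101 = 24.4

24.4


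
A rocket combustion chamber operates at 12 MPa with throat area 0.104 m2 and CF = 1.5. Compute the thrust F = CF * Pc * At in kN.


F = 1.5 * 12e6 * 0.104 = 1.8720e+06 N = 1872.0 kN

1872.0 kN


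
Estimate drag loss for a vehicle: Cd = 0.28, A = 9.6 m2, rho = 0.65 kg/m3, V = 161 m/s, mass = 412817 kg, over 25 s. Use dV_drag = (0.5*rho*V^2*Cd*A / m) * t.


D = 0.5 * 0.65 * 161^2 * 0.28 * 9.6 = 22644.59 N
a = 22644.59 / 412817 = 0.0549 m/s2
dV = 0.0549 * 25 = 1.4 m/s

1.4 m/s


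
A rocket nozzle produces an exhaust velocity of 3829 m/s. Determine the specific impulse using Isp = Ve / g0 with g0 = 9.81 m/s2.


Isp = Ve / g0 = 3829 / 9.81 = 390.3 s

390.3 s


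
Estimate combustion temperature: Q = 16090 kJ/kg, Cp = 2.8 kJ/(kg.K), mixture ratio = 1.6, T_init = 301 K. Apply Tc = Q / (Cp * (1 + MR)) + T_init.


Tc = 16090 / (2.8 * (1 + 1.6)) + 301 = 2511 K

2511 K


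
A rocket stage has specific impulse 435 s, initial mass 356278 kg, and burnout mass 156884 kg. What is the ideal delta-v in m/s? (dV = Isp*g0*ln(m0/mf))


Ve = 435 * 9.81 = 4267.35 m/s
dV = 4267.35 * ln(356278/156884) = 3500 m/s

3500 m/s


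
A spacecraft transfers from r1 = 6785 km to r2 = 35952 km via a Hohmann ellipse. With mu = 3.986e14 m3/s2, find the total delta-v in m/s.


V1 = sqrt(mu/r1) = 7664.67 m/s
dV1 = V1*(sqrt(2*r2/(r1+r2)) - 1) = 2277.2 m/s
V2 = sqrt(mu/r2) = 3329.72 m/s
dV2 = V2*(1 - sqrt(2*r1/(r1+r2))) = 1453.45 m/s
Total dV = 3731 m/s

3731 m/s


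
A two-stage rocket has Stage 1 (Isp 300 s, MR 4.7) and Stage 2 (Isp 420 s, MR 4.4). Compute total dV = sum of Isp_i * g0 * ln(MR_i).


dV1 = 300 * 9.81 * ln(4.7) = 4554.5 m/s
dV2 = 420 * 9.81 * ln(4.4) = 6104.5 m/s
Total dV = 4554.5 + 6104.5 = 10659.0 m/s ~ 10659 m/s

10659 m/s


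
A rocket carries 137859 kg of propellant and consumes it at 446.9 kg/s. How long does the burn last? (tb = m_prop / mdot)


tb = 137859 / 446.9 = 308.5 s

308.5 s


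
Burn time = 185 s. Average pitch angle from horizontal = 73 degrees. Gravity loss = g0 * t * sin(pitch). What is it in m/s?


GL = 9.81 * 185 * sin(73 deg) = 1736 m/s

1736 m/s


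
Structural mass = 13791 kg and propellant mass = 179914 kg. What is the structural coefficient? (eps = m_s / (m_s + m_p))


eps = 13791 / (13791 + 179914) = 0.0712

0.0712


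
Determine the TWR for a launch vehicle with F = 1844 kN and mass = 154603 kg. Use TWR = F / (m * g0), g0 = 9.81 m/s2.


TWR = 1844000 / (154603 * 9.81) = 1.22

1.22


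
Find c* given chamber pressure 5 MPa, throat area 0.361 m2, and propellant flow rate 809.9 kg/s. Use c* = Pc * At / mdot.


c* = 5e6 * 0.361 / 809.9 = 2229 m/s

2229 m/s


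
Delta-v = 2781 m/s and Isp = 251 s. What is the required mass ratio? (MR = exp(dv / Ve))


Ve = 251 * 9.81 = 2462.31 m/s
MR = exp(2781 / 2462.31) = 3.094

3.094


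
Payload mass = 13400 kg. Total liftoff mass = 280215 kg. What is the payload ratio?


PR = 13400 / 280215 = 0.0478

0.0478


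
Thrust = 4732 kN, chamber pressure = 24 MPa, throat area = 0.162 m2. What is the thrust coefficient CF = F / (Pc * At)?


CF = 4732000 / (24e6 * 0.162) = 1.22

1.22


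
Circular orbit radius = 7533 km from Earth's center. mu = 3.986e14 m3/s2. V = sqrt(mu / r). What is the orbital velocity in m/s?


V = sqrt(3.986e14 / 7533000) = 7274 m/s

7274 m/s


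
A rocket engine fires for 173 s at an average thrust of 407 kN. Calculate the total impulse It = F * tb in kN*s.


It = 407 * 173 = 70411 kN*s

70411 kN*s


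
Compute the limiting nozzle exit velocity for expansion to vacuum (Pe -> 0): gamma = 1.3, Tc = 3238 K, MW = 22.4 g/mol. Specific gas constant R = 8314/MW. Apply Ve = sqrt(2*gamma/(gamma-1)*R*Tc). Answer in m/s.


R = 8314 / 22.4 = 371.16 J/(kg.K)
Ve = sqrt(2 * 1.3 / (1.3 - 1) * 371.16 * 3238) = 3227 m/s

3227 m/s


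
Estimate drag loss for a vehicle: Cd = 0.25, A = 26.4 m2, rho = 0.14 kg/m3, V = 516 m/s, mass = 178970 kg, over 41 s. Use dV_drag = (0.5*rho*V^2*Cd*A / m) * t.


D = 0.5 * 0.14 * 516^2 * 0.25 * 26.4 = 123010.27 N
a = 123010.27 / 178970 = 0.6873 m/s2
dV = 0.6873 * 41 = 28.2 m/s

28.2 m/s


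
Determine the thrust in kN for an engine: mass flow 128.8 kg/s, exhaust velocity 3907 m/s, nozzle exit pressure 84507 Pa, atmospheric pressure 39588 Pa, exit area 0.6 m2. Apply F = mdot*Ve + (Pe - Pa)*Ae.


F = 128.8 * 3907 + (84507 - 39588) * 0.6 = 530173.0 N = 530.2 kN

530.2 kN


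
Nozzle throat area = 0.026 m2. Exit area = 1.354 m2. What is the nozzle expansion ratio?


AR = 1.354 / 0.026 = 52.1

52.1


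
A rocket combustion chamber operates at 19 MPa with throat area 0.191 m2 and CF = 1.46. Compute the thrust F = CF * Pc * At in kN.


F = 1.46 * 19e6 * 0.191 = 5.2983e+06 N = 5298.3 kN

5298.3 kN


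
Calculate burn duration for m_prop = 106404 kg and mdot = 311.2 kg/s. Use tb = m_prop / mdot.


tb = 106404 / 311.2 = 341.9 s

341.9 s


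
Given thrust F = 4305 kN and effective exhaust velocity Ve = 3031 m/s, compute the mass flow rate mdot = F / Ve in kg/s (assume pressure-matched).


mdot = F / Ve = 4305000 / 3031 = 1420.3 kg/s

1420.3 kg/s


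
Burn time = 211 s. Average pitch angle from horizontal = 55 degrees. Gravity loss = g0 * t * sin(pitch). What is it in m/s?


GL = 9.81 * 211 * sin(55 deg) = 1696 m/s

1696 m/s


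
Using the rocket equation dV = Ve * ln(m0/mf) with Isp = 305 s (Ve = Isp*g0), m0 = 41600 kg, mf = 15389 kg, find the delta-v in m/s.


Ve = 305 * 9.81 = 2992.05 m/s
dV = 2992.05 * ln(41600/15389) = 2975 m/s

2975 m/s


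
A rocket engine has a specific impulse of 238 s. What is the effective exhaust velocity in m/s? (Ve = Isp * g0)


Ve = Isp * g0 = 238 * 9.81 = 2334.8 m/s

2334.8 m/s


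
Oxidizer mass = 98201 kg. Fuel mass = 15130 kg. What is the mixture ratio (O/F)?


MR = 98201 / 15130 = 6.49

6.49


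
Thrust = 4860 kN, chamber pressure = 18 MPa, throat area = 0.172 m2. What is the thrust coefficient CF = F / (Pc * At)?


CF = 4860000 / (18e6 * 0.172) = 1.57

1.57


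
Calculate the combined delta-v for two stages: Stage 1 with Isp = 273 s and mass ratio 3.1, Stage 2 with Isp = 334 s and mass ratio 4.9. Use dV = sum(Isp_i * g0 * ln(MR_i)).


dV1 = 273 * 9.81 * ln(3.1) = 3030.0 m/s
dV2 = 334 * 9.81 * ln(4.9) = 5207.2 m/s
Total dV = 3030.0 + 5207.2 = 8237.2 m/s ~ 8237 m/s

8237 m/s


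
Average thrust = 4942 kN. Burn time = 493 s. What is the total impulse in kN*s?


It = 4942 * 493 = 2436406 kN*s

2436406 kN*s


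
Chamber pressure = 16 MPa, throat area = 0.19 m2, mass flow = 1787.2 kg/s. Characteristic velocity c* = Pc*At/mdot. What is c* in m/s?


c* = 16e6 * 0.19 / 1787.2 = 1701 m/s

1701 m/s


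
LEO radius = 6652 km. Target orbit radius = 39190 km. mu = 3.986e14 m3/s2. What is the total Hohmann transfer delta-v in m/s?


V1 = sqrt(mu/r1) = 7740.92 m/s
dV1 = V1*(sqrt(2*r2/(r1+r2)) - 1) = 2381.01 m/s
V2 = sqrt(mu/r2) = 3189.19 m/s
dV2 = V2*(1 - sqrt(2*r1/(r1+r2))) = 1471.13 m/s
Total dV = 3852 m/s

3852 m/s


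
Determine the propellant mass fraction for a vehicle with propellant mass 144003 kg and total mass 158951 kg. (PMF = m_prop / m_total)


PMF = 144003 / 158951 = 0.906

0.906


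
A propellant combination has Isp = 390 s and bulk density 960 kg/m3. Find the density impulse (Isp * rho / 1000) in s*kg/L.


rho*Isp = 390 * 960 / 1000 = 374 s*kg/L

374 s*kg/L


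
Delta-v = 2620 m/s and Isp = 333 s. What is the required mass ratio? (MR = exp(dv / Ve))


Ve = 333 * 9.81 = 3266.73 m/s
MR = exp(2620 / 3266.73) = 2.23

2.23


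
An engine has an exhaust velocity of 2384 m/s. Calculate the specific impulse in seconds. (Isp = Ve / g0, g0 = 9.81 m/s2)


Isp = Ve / g0 = 2384 / 9.81 = 243.0 s

243.0 s


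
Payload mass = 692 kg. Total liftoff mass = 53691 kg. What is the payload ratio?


PR = 692 / 53691 = 0.0129

0.0129


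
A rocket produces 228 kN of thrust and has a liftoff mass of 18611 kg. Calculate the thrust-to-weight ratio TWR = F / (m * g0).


TWR = 228000 / (18611 * 9.81) = 1.25

1.25


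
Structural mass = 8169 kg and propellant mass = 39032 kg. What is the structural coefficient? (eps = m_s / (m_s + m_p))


eps = 8169 / (8169 + 39032) = 0.1731

0.1731


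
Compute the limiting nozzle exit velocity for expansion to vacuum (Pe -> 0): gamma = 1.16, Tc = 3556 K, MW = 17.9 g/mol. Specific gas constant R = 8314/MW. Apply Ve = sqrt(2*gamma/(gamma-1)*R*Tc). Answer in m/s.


R = 8314 / 17.9 = 464.47 J/(kg.K)
Ve = sqrt(2 * 1.16 / (1.16 - 1) * 464.47 * 3556) = 4894 m/s

4894 m/s


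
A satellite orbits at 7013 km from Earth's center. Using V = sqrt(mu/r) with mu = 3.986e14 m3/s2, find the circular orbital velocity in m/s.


V = sqrt(3.986e14 / 7013000) = 7539 m/s

7539 m/s


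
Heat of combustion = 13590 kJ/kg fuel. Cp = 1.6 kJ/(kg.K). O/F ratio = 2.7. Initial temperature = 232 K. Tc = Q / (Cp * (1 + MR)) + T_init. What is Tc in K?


Tc = 13590 / (1.6 * (1 + 2.7)) + 232 = 2528 K

2528 K


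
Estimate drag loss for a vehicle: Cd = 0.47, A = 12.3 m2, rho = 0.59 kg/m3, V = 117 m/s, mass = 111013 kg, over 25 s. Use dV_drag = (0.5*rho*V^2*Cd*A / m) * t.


D = 0.5 * 0.59 * 117^2 * 0.47 * 12.3 = 23345.15 N
a = 23345.15 / 111013 = 0.2103 m/s2
dV = 0.2103 * 25 = 5.3 m/s

5.3 m/s


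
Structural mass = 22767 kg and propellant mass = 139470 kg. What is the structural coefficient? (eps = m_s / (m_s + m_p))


eps = 22767 / (22767 + 139470) = 0.1403

0.1403


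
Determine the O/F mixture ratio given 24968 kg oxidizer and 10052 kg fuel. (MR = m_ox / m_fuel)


MR = 24968 / 10052 = 2.48

2.48


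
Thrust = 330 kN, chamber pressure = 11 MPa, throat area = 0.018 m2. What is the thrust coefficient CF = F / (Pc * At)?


CF = 330000 / (11e6 * 0.018) = 1.67

1.67


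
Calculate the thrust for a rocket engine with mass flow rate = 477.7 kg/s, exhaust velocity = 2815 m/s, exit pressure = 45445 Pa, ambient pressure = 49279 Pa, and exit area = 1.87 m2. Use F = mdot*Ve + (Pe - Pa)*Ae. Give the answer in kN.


F = 477.7 * 2815 + (45445 - 49279) * 1.87 = 1.3376e+06 N = 1337.6 kN

1337.6 kN


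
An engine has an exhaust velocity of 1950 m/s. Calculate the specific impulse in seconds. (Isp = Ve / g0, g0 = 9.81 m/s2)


Isp = Ve / g0 = 1950 / 9.81 = 198.8 s

198.8 s


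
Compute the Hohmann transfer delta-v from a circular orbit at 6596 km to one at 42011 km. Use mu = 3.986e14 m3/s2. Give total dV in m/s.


V1 = sqrt(mu/r1) = 7773.71 m/s
dV1 = V1*(sqrt(2*r2/(r1+r2)) - 1) = 2446.87 m/s
V2 = sqrt(mu/r2) = 3080.26 m/s
dV2 = V2*(1 - sqrt(2*r1/(r1+r2))) = 1475.56 m/s
Total dV = 3922 m/s

3922 m/s


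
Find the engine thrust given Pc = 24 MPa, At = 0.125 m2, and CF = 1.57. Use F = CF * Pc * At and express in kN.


F = 1.57 * 24e6 * 0.125 = 4.7100e+06 N = 4710.0 kN

4710.0 kN


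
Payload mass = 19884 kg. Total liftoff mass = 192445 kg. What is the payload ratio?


PR = 19884 / 192445 = 0.1033

0.1033


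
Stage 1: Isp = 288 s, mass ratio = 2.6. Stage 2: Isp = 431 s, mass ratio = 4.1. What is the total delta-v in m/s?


dV1 = 288 * 9.81 * ln(2.6) = 2699.6 m/s
dV2 = 431 * 9.81 * ln(4.1) = 5965.8 m/s
Total dV = 2699.6 + 5965.8 = 8665.4 m/s ~ 8665 m/s

8665 m/s


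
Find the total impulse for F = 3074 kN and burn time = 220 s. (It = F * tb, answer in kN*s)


It = 3074 * 220 = 676280 kN*s

676280 kN*s


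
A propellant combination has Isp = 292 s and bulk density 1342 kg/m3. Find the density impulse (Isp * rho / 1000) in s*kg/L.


rho*Isp = 292 * 1342 / 1000 = 392 s*kg/L

392 s*kg/L


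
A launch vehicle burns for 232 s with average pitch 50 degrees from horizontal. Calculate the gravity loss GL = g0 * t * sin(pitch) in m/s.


GL = 9.81 * 232 * sin(50 deg) = 1743 m/s

1743 m/s


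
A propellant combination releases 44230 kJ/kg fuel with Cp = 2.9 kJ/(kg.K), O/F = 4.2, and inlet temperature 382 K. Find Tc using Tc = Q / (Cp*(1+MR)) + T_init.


Tc = 44230 / (2.9 * (1 + 4.2)) + 382 = 3315 K

3315 K


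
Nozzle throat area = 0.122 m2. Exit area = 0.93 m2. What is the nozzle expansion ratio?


AR = 0.93 / 0.122 = 7.6

7.6


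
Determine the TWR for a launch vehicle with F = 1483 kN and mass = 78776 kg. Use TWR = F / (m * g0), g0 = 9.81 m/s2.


TWR = 1483000 / (78776 * 9.81) = 1.92

1.92


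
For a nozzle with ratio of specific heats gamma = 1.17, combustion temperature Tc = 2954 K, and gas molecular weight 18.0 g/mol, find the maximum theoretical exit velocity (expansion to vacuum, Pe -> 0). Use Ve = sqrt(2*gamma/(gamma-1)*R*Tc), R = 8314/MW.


R = 8314 / 18.0 = 461.89 J/(kg.K)
Ve = sqrt(2 * 1.17 / (1.17 - 1) * 461.89 * 2954) = 4334 m/s

4334 m/s


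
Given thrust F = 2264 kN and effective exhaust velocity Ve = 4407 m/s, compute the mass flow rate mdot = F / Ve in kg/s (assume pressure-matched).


mdot = F / Ve = 2264000 / 4407 = 513.7 kg/s

513.7 kg/s


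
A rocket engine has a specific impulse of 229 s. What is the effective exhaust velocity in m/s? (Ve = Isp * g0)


Ve = Isp * g0 = 229 * 9.81 = 2246.5 m/s

2246.5 m/s


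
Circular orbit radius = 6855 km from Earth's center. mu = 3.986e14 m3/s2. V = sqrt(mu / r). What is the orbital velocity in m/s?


V = sqrt(3.986e14 / 6855000) = 7625 m/s

7625 m/s


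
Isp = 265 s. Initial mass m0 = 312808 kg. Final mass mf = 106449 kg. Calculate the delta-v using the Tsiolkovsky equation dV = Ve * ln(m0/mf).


Ve = 265 * 9.81 = 2599.65 m/s
dV = 2599.65 * ln(312808/106449) = 2802 m/s

2802 m/s


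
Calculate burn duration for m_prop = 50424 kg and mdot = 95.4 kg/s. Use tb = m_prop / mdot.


tb = 50424 / 95.4 = 528.6 s

528.6 s


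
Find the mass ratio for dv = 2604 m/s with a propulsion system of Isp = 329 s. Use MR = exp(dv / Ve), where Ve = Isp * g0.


Ve = 329 * 9.81 = 3227.49 m/s
MR = exp(2604 / 3227.49) = 2.241

2.241


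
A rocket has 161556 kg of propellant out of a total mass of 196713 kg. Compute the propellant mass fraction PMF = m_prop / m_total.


PMF = 161556 / 196713 = 0.821

0.821


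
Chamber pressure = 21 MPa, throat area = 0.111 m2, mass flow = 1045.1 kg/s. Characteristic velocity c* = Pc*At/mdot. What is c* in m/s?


c* = 21e6 * 0.111 / 1045.1 = 2230 m/s

2230 m/s


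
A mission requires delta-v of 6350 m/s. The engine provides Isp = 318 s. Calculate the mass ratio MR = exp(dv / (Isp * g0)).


Ve = 318 * 9.81 = 3119.58 m/s
MR = exp(6350 / 3119.58) = 7.656

7.656


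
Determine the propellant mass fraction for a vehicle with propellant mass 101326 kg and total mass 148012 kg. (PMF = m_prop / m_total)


PMF = 101326 / 148012 = 0.685

0.685


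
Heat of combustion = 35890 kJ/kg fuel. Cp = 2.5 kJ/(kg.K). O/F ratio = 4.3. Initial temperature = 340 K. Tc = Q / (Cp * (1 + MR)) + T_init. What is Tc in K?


Tc = 35890 / (2.5 * (1 + 4.3)) + 340 = 3049 K

3049 K


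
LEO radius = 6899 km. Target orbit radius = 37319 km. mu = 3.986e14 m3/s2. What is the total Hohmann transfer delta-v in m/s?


V1 = sqrt(mu/r1) = 7601.08 m/s
dV1 = V1*(sqrt(2*r2/(r1+r2)) - 1) = 2274.35 m/s
V2 = sqrt(mu/r2) = 3268.16 m/s
dV2 = V2*(1 - sqrt(2*r1/(r1+r2))) = 1442.54 m/s
Total dV = 3717 m/s

3717 m/s


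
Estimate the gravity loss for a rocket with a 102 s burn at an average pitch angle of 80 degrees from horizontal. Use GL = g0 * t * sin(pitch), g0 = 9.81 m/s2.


GL = 9.81 * 102 * sin(80 deg) = 985 m/s

985 m/s


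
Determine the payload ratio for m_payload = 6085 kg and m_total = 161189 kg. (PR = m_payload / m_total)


PR = 6085 / 161189 = 0.0378

0.0378


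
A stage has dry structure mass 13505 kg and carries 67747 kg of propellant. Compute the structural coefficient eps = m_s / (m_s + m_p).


eps = 13505 / (13505 + 67747) = 0.1662

0.1662


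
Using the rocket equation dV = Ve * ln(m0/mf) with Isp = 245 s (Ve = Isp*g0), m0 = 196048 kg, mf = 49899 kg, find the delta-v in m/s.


Ve = 245 * 9.81 = 2403.45 m/s
dV = 2403.45 * ln(196048/49899) = 3289 m/s

3289 m/s


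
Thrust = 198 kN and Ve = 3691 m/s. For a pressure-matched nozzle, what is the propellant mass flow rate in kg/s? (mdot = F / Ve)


mdot = F / Ve = 198000 / 3691 = 53.6 kg/s

53.6 kg/s


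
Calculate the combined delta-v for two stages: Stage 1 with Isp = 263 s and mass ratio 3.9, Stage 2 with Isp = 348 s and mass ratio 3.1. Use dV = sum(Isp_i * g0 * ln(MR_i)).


dV1 = 263 * 9.81 * ln(3.9) = 3511.4 m/s
dV2 = 348 * 9.81 * ln(3.1) = 3862.5 m/s
Total dV = 3511.4 + 3862.5 = 7373.9 m/s ~ 7374 m/s

7374 m/s


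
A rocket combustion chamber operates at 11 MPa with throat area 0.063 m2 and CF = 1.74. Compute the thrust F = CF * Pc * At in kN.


F = 1.74 * 11e6 * 0.063 = 1.2058e+06 N = 1205.8 kN

1205.8 kN


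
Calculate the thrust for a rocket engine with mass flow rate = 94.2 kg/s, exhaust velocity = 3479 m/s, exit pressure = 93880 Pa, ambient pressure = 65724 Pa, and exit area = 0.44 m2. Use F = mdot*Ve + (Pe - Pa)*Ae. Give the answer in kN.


F = 94.2 * 3479 + (93880 - 65724) * 0.44 = 340110.0 N = 340.1 kN

340.1 kN


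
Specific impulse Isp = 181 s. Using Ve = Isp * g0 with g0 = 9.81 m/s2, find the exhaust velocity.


Ve = Isp * g0 = 181 * 9.81 = 1775.6 m/s

1775.6 m/s


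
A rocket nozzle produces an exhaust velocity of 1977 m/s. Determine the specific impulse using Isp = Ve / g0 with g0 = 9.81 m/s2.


Isp = Ve / g0 = 1977 / 9.81 = 201.5 s

201.5 s


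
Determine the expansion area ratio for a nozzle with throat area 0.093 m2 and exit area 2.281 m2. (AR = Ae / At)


AR = 2.281 / 0.093 = 24.5

24.5


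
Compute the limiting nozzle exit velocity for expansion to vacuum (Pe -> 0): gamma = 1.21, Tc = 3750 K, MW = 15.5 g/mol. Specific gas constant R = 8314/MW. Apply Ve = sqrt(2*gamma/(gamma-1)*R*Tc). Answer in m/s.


R = 8314 / 15.5 = 536.39 J/(kg.K)
Ve = sqrt(2 * 1.21 / (1.21 - 1) * 536.39 * 3750) = 4815 m/s

4815 m/s


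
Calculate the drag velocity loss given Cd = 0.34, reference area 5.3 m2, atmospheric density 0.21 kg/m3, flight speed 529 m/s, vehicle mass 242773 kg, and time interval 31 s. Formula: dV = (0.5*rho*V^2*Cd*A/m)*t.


D = 0.5 * 0.21 * 529^2 * 0.34 * 5.3 = 52948.72 N
a = 52948.72 / 242773 = 0.2181 m/s2
dV = 0.2181 * 31 = 6.8 m/s

6.8 m/s


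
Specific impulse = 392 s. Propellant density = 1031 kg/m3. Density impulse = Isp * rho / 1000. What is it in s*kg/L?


rho*Isp = 392 * 1031 / 1000 = 404 s*kg/L

404 s*kg/L


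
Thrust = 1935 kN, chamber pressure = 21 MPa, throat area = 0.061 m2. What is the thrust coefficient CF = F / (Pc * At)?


CF = 1935000 / (21e6 * 0.061) = 1.51

1.51


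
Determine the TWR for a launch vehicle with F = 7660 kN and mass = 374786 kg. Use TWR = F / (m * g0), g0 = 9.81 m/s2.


TWR = 7660000 / (374786 * 9.81) = 2.08

2.08


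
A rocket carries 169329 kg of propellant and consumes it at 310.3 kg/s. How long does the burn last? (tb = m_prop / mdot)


tb = 169329 / 310.3 = 545.7 s

545.7 s


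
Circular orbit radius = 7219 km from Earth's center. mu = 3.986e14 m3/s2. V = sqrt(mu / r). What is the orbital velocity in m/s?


V = sqrt(3.986e14 / 7219000) = 7431 m/s

7431 m/s


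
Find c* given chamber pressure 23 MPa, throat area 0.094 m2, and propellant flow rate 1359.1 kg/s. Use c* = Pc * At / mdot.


c* = 23e6 * 0.094 / 1359.1 = 1591 m/s

1591 m/s


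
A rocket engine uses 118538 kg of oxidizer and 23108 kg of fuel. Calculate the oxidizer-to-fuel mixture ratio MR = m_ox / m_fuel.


MR = 118538 / 23108 = 5.13

5.13


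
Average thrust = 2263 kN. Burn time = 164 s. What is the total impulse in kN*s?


It = 2263 * 164 = 371132 kN*s

371132 kN*s


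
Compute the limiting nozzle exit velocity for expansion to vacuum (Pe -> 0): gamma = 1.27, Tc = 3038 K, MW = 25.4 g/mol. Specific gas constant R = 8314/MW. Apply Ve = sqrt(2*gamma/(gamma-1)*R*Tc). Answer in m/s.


R = 8314 / 25.4 = 327.32 J/(kg.K)
Ve = sqrt(2 * 1.27 / (1.27 - 1) * 327.32 * 3038) = 3059 m/s

3059 m/s


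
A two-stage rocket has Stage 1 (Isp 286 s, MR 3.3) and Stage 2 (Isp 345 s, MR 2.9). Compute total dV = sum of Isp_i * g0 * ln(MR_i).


dV1 = 286 * 9.81 * ln(3.3) = 3349.7 m/s
dV2 = 345 * 9.81 * ln(2.9) = 3603.5 m/s
Total dV = 3349.7 + 3603.5 = 6953.2 m/s ~ 6953 m/s

6953 m/s


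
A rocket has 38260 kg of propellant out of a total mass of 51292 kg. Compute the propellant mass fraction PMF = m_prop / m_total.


PMF = 38260 / 51292 = 0.746

0.746


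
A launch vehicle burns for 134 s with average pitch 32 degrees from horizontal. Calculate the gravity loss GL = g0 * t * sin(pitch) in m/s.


GL = 9.81 * 134 * sin(32 deg) = 697 m/s

697 m/s


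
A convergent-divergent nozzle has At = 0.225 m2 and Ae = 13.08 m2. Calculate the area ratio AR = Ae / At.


AR = 13.08 / 0.225 = 58.1

58.1


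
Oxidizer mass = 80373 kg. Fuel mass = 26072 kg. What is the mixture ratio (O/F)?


MR = 80373 / 26072 = 3.08

3.08


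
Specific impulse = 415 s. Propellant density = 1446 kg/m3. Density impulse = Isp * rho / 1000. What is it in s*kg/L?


rho*Isp = 415 * 1446 / 1000 = 600 s*kg/L

600 s*kg/L


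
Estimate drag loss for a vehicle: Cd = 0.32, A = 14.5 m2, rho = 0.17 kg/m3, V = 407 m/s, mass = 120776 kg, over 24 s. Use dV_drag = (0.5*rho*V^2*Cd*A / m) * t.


D = 0.5 * 0.17 * 407^2 * 0.32 * 14.5 = 65331.97 N
a = 65331.97 / 120776 = 0.5409 m/s2
dV = 0.5409 * 24 = 13.0 m/s

13.0 m/s


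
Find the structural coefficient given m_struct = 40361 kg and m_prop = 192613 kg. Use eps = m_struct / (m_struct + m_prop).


eps = 40361 / (40361 + 192613) = 0.1732

0.1732


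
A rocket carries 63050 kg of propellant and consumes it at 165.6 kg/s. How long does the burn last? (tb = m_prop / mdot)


tb = 63050 / 165.6 = 380.7 s

380.7 s


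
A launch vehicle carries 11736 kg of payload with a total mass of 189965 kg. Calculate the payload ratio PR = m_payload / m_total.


PR = 11736 / 189965 = 0.0618

0.0618


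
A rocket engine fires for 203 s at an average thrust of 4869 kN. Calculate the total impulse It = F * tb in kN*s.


It = 4869 * 203 = 988407 kN*s

988407 kN*s


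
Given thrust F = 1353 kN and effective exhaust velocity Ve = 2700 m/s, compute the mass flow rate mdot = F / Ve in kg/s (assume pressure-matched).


mdot = F / Ve = 1353000 / 2700 = 501.1 kg/s

501.1 kg/s


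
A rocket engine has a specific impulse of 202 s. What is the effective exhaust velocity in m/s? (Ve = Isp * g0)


Ve = Isp * g0 = 202 * 9.81 = 1981.6 m/s

1981.6 m/s


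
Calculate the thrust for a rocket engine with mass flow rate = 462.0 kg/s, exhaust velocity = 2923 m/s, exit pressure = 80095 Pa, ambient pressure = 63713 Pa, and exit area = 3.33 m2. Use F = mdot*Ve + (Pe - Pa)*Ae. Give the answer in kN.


F = 462.0 * 2923 + (80095 - 63713) * 3.33 = 1.4050e+06 N = 1405.0 kN

1405.0 kN


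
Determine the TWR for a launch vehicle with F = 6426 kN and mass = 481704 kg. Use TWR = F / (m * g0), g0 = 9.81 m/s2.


TWR = 6426000 / (481704 * 9.81) = 1.36

1.36


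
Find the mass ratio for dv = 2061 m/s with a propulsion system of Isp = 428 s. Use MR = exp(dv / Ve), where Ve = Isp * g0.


Ve = 428 * 9.81 = 4198.68 m/s
MR = exp(2061 / 4198.68) = 1.634

1.634


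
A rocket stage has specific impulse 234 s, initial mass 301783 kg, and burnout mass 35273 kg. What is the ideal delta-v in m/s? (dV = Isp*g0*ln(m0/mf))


Ve = 234 * 9.81 = 2295.54 m/s
dV = 2295.54 * ln(301783/35273) = 4928 m/s

4928 m/s
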